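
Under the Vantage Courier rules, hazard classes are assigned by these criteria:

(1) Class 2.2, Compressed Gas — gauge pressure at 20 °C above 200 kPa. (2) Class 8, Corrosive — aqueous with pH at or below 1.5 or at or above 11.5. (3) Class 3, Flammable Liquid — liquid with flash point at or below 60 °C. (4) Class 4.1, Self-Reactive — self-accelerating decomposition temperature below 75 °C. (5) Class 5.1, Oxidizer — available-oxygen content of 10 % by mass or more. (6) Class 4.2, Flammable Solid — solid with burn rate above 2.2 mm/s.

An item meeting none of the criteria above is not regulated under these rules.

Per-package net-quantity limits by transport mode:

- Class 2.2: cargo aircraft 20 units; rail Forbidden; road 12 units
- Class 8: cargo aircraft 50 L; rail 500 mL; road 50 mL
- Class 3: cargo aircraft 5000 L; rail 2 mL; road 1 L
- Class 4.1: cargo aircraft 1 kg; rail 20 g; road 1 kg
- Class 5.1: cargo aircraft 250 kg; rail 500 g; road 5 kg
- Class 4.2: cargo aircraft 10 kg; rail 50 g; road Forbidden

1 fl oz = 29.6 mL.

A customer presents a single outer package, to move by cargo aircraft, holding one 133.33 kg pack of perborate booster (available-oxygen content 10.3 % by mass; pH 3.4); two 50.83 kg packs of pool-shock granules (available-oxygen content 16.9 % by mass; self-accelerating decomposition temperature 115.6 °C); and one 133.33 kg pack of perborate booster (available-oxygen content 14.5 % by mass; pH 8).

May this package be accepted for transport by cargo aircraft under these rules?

No

The perborate booster has available-oxygen content 10.3 % by mass, which is ≥ 10 % by mass, so it is Class 5.1 (Oxidizer).
The pool-shock granules have available-oxygen content 16.9 % by mass, which is ≥ 10 % by mass, so they are Class 5.1 (Oxidizer).
The perborate booster has available-oxygen content 14.5 % by mass, which is ≥ 10 % by mass, so it is Class 5.1 (Oxidizer).
Class 5.1 net quantity: 133.33 kg + (two 50.83 kg packs = 101.66 kg) + 133.33 kg = 368.32 kg.
368.32 kg exceeds the cargo aircraft limit of 250 kg for Class 5.1.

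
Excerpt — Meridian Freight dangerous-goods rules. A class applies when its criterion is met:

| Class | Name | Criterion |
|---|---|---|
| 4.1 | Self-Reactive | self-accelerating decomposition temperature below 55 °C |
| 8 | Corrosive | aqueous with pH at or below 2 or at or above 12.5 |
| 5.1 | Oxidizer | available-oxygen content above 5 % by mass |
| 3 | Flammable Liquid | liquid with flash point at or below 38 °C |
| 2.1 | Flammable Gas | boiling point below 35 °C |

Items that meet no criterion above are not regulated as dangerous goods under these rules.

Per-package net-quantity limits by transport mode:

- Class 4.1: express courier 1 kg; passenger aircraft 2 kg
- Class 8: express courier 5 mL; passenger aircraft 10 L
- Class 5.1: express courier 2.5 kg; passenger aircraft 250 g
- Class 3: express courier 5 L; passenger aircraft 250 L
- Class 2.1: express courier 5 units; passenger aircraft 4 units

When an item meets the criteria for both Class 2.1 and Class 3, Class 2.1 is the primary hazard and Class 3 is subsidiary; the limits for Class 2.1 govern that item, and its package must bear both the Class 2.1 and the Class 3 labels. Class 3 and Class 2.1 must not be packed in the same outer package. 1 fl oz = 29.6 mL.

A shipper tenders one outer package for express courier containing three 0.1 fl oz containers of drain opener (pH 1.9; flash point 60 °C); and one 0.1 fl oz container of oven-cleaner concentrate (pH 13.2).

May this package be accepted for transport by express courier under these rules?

No

With pH 1.9 (≤ 2), the drain opener falls in Class 8.
pH 13.2 meets the Class 8 criterion (Corrosive), so the oven-cleaner concentrate is Class 8.
Total Class 8: (three 0.1 fl oz containers = 8.88 mL) + (one 0.1 fl oz container = 2.96 mL) = 11.84 mL.
11.84 mL exceeds the express courier limit of 5 mL for Class 8.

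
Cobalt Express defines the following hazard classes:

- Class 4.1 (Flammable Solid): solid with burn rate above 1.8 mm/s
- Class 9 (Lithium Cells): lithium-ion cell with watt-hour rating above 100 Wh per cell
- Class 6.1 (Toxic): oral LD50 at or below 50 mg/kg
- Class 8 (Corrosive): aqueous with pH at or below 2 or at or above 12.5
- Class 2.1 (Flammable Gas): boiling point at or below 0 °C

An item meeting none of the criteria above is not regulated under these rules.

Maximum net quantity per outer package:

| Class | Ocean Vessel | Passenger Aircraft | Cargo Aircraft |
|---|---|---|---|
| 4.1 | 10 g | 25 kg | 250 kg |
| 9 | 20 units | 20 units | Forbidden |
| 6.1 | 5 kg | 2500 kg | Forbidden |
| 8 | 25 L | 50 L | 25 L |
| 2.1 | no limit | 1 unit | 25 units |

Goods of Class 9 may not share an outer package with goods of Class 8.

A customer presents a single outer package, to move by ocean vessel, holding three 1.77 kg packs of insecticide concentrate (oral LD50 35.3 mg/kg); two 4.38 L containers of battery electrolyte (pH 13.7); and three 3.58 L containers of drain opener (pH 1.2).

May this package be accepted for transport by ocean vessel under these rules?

Oral LD50 35.3 mg/kg meets the Class 6.1 criterion (Toxic), so the insecticide concentrate is Class 6.1.
pH 13.7 meets the Class 8 criterion (Corrosive), so the battery electrolyte is Class 8.
Drain opener: pH 1.2 ≤ 2 → Class 8 (Corrosive).
Total Class 8: (two 4.38 L containers = 8.76 L) + (three 3.58 L containers = 10.74 L) = 19.5 L.
That is within the Class 8 ocean vessel limit of 25 L.
Class 6.1 quantity: three 1.77 kg packs = 5.31 kg.
That exceeds the Class 6.1 ocean vessel limit of 5 kg.
The segregation rule (Class 9 with Class 8) does not apply to Class 8 with Class 6.1.

No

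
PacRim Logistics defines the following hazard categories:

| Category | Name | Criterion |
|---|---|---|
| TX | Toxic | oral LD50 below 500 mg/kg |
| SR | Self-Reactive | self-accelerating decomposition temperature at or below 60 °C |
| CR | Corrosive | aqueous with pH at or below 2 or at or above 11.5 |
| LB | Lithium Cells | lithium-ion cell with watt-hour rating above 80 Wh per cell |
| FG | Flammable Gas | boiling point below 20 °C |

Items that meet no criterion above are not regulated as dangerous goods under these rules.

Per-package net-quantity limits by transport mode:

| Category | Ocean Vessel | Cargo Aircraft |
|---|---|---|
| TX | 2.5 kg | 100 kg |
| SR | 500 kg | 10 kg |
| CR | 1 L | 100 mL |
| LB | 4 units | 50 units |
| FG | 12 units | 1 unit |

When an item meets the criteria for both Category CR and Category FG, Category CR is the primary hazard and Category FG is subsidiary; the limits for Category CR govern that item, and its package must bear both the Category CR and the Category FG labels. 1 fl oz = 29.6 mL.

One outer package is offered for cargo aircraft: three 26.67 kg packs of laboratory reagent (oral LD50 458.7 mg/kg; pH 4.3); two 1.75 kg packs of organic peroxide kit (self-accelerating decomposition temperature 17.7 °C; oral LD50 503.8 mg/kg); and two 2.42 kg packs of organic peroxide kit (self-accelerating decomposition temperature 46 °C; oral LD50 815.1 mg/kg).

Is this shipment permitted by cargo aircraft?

The laboratory reagent has oral LD50 458.7 mg/kg, which is < 500 mg/kg, so it is Category TX (Toxic).
Organic peroxide kit: self-accelerating decomposition temperature 17.7 °C ≤ 60 °C → Category SR (Self-Reactive).
The organic peroxide kit has self-accelerating decomposition temperature 46 °C, which is ≤ 60 °C, so it is Category SR (Self-Reactive).
Category SR net quantity: (two 1.75 kg packs = 3.5 kg) + (two 2.42 kg packs = 4.84 kg) = 8.34 kg.
That is within the Category SR cargo aircraft limit of 10 kg.
Category TX quantity: three 26.67 kg packs = 80.01 kg.
80.01 kg ≤ 100 kg (cargo aircraft limit, Category TX) — within limit.
Every hazard category is within its cargo aircraft limit and no segregation rule is violated.

Yes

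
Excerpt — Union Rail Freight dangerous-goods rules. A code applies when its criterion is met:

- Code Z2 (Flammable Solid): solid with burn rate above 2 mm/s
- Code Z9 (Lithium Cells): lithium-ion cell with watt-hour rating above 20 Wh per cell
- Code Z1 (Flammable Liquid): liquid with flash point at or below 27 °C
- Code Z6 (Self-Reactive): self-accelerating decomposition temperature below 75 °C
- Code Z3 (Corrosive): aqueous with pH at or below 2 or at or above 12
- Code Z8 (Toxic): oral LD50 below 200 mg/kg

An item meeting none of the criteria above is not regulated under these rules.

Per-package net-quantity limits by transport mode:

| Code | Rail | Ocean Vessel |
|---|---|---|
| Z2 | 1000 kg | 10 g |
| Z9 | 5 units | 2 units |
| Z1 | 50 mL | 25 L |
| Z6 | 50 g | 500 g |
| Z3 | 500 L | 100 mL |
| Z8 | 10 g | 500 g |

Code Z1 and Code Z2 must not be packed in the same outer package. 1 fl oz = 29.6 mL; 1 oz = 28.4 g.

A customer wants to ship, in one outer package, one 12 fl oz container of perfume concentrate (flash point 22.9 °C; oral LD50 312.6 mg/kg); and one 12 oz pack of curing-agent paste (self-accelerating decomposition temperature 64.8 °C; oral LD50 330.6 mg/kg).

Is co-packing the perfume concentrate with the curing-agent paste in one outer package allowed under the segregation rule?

Flash point 22.9 °C meets the Code Z1 criterion (Flammable Liquid), so the perfume concentrate is Code Z1.
The curing-agent paste has self-accelerating decomposition temperature 64.8 °C, which is < 75 °C, so it is Code Z6 (Self-Reactive).
No segregation rule bars Code Z1 with Code Z6.

Yes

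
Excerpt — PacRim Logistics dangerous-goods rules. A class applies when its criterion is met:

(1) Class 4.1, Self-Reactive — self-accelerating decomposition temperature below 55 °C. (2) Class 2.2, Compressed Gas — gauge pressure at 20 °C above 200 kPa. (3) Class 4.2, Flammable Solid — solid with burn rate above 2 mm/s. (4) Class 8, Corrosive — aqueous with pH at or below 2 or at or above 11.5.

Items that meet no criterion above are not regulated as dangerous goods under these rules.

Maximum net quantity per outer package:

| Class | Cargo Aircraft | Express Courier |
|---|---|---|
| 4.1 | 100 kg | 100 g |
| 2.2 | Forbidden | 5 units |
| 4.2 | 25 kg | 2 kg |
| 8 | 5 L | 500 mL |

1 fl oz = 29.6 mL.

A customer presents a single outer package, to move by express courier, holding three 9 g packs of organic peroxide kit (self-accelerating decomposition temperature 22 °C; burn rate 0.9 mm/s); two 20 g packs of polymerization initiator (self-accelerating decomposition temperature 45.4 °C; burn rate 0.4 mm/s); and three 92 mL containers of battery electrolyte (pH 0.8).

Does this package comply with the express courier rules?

Yes

Organic peroxide kit: self-accelerating decomposition temperature 22 °C < 55 °C → Class 4.1 (Self-Reactive).
Self-accelerating decomposition temperature 45.4 °C meets the Class 4.1 criterion (Self-Reactive), so the polymerization initiator is Class 4.1.
The battery electrolyte has pH 0.8, which is ≤ 2, so it is Class 8 (Corrosive).
Class 8 quantity: three 92 mL containers = 276 mL.
That is within the Class 8 express courier limit of 500 mL.
Class 4.1 net quantity: (three 9 g packs = 27 g) + (two 20 g packs = 40 g) = 67 g.
67 g ≤ 100 g (express courier limit, Class 4.1) — within limit.
Every hazard class is within its express courier limit and no segregation rule is violated.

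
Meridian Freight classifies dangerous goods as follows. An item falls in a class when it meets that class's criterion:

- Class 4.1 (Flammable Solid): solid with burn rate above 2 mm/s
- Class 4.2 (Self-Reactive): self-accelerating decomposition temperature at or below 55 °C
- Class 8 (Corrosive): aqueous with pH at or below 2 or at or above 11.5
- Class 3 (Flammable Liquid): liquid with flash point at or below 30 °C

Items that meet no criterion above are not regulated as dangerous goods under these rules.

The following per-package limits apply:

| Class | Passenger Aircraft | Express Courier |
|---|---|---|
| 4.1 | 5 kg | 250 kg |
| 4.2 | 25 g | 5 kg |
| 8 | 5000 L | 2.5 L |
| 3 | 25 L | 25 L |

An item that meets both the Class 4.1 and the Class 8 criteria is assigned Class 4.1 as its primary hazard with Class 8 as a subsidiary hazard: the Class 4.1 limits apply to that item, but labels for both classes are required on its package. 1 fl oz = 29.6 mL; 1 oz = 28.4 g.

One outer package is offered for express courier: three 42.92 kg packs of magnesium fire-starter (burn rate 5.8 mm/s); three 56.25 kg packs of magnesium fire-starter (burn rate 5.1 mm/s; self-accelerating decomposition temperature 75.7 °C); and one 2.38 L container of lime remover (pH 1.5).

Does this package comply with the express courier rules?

No

Burn rate 5.8 mm/s meets the Class 4.1 criterion (Flammable Solid), so the magnesium fire-starter is Class 4.1.
The magnesium fire-starter has burn rate 5.1 mm/s, which is > 2 mm/s, so it is Class 4.1 (Flammable Solid).
With pH 1.5 (≤ 2), the lime remover falls in Class 8.
Total Class 4.1: (three 42.92 kg packs = 128.76 kg) + (three 56.25 kg packs = 168.75 kg) = 297.51 kg.
That exceeds the Class 4.1 express courier limit of 250 kg.
Class 8 quantity: 2.38 L.
That is within the Class 8 express courier limit of 2.5 L.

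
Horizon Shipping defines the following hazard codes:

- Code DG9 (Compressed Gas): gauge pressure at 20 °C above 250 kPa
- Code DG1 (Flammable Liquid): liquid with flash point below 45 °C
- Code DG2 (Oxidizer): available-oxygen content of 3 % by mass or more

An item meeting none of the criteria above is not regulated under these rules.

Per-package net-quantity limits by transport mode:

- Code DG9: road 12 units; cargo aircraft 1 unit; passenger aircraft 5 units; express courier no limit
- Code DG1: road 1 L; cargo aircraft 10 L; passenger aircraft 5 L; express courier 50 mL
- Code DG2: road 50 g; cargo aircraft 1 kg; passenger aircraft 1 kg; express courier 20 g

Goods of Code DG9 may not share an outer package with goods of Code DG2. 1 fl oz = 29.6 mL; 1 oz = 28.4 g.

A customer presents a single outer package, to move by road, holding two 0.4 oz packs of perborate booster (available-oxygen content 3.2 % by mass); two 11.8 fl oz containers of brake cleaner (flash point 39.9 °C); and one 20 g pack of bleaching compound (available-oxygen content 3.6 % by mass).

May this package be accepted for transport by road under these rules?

Yes

The perborate booster has available-oxygen content 3.2 % by mass, which is ≥ 3 % by mass, so it is Code DG2 (Oxidizer).
Brake cleaner: flash point 39.9 °C < 45 °C → Code DG1 (Flammable Liquid).
With available-oxygen content 3.6 % by mass (≥ 3 % by mass), the bleaching compound falls in Code DG2.
Total Code DG2: (two 0.4 oz packs = 22.72 g) + 20 g = 42.72 g.
That is within the Code DG2 road limit of 50 g.
Code DG1 quantity: two 11.8 fl oz containers = 698.56 mL.
698.56 mL is within the road limit of 1 L for Code DG1.
The segregation rule (Code DG9 with Code DG2) does not apply to Code DG2 with Code DG1.
Every hazard code is within its road limit and no segregation rule is violated.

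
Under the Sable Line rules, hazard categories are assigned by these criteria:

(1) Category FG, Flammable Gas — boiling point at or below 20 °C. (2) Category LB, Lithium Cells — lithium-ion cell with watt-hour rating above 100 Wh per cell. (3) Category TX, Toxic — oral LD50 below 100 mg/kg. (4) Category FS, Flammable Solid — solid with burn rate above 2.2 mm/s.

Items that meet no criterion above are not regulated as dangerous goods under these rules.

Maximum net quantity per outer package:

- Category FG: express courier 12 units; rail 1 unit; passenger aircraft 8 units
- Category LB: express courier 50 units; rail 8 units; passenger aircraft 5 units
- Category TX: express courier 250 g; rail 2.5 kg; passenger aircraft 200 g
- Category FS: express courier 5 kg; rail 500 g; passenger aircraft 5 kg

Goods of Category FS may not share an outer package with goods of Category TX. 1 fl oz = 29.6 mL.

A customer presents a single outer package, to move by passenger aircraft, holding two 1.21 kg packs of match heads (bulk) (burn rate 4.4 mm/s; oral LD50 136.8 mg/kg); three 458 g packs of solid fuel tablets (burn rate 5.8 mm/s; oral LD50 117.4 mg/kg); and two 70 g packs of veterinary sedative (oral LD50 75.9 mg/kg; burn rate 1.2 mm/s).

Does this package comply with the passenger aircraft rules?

No

Burn rate 4.4 mm/s meets the Category FS criterion (Flammable Solid), so the match heads (bulk) are Category FS.
The solid fuel tablets have burn rate 5.8 mm/s, which is > 2.2 mm/s, so they are Category FS (Flammable Solid).
Oral LD50 75.9 mg/kg meets the Category TX criterion (Toxic), so the veterinary sedative is Category TX.
Category FS net quantity: (two 1.21 kg packs = 2.42 kg) + (three 458 g packs = 1.374 kg) = 3.794 kg.
That is within the Category FS passenger aircraft limit of 5 kg.
Category TX quantity: two 70 g packs = 140 g.
That is within the Category TX passenger aircraft limit of 200 g.
Category FS and Category TX may not share an outer package.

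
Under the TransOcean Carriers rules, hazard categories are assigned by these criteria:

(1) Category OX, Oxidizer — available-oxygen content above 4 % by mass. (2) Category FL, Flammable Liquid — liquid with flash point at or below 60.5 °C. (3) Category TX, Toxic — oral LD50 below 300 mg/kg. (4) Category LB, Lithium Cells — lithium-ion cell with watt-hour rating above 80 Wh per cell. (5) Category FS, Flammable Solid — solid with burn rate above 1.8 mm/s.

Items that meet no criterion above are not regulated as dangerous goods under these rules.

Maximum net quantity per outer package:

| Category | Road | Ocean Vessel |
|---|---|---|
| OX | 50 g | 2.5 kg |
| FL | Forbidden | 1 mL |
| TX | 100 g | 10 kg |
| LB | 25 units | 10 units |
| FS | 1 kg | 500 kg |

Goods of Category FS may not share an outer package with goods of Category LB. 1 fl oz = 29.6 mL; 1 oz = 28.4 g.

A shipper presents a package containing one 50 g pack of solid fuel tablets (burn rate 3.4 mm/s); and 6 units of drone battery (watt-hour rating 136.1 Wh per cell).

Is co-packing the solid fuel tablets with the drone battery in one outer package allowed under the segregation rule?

No

The solid fuel tablets have burn rate 3.4 mm/s, which is > 1.8 mm/s, so they are Category FS (Flammable Solid).
Watt-hour rating 136.1 Wh per cell meets the Category LB criterion (Lithium Cells), so the drone battery is Category LB.
Category FS and Category LB may not share an outer package.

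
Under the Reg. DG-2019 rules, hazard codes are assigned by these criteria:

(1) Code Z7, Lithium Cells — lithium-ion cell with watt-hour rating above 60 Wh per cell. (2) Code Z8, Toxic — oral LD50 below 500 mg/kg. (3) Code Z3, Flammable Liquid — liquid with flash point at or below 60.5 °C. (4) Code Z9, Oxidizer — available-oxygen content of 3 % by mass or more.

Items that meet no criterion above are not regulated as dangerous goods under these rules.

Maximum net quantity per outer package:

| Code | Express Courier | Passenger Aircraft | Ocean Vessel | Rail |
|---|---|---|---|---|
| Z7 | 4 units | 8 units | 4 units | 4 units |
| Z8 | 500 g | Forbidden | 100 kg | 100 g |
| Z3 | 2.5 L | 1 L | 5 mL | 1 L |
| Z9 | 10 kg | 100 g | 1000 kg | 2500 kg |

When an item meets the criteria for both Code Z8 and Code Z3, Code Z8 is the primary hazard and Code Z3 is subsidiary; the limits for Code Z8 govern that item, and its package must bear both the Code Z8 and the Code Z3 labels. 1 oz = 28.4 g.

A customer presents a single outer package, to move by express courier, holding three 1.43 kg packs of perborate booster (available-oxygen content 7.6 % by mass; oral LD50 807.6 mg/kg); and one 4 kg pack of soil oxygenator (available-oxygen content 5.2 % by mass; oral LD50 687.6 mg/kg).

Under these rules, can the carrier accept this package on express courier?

Yes

With available-oxygen content 7.6 % by mass (≥ 3 % by mass), the perborate booster falls in Code Z9.
The soil oxygenator has available-oxygen content 5.2 % by mass, which is ≥ 3 % by mass, so it is Code Z9 (Oxidizer).
Total Code Z9: (three 1.43 kg packs = 4.29 kg) + 4 kg = 8.29 kg.
That is within the Code Z9 express courier limit of 10 kg.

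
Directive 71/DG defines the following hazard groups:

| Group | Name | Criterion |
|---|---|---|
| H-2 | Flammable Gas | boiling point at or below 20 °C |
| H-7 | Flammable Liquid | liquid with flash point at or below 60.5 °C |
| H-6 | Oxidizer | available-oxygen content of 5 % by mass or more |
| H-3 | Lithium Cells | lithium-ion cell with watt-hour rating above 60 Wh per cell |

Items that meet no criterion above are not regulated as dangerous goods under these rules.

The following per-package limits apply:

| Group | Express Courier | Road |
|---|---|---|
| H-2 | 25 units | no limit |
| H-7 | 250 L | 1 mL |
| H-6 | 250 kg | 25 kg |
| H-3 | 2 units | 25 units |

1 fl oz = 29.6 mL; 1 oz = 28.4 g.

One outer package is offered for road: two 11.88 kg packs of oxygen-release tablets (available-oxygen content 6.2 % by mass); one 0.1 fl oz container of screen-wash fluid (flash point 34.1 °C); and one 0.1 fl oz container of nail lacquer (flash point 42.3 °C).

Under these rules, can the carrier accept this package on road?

No

The oxygen-release tablets have available-oxygen content 6.2 % by mass, which is ≥ 5 % by mass, so they are Group H-6 (Oxidizer).
Screen-wash fluid: flash point 34.1 °C ≤ 60.5 °C → Group H-7 (Flammable Liquid).
Flash point 42.3 °C meets the Group H-7 criterion (Flammable Liquid), so the nail lacquer is Group H-7.
Total Group H-7: (one 0.1 fl oz container = 2.96 mL) + (one 0.1 fl oz container = 2.96 mL) = 5.92 mL.
5.92 mL exceeds the road limit of 1 mL for Group H-7.
Group H-6 quantity: two 11.88 kg packs = 23.76 kg.
That is within the Group H-6 road limit of 25 kg.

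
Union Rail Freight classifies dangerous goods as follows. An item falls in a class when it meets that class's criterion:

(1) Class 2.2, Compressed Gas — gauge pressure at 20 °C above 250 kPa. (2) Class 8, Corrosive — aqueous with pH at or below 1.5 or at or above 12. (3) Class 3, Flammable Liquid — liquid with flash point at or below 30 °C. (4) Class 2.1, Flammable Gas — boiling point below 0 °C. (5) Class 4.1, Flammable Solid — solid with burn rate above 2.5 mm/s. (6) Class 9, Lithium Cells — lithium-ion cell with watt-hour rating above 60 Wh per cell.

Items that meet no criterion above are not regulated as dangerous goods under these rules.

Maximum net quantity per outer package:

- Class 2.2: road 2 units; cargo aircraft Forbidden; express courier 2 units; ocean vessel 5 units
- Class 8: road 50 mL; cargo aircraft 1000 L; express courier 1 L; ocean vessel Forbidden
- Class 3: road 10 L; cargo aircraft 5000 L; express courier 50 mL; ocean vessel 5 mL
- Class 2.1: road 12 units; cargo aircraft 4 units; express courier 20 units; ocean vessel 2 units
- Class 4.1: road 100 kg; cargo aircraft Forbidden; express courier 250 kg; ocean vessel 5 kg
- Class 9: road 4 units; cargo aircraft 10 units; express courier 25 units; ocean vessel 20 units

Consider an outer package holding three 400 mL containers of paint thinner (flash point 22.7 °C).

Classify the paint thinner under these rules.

Class 3

Flash point 22.7 °C meets the Class 3 criterion (Flammable Liquid), so the paint thinner is Class 3.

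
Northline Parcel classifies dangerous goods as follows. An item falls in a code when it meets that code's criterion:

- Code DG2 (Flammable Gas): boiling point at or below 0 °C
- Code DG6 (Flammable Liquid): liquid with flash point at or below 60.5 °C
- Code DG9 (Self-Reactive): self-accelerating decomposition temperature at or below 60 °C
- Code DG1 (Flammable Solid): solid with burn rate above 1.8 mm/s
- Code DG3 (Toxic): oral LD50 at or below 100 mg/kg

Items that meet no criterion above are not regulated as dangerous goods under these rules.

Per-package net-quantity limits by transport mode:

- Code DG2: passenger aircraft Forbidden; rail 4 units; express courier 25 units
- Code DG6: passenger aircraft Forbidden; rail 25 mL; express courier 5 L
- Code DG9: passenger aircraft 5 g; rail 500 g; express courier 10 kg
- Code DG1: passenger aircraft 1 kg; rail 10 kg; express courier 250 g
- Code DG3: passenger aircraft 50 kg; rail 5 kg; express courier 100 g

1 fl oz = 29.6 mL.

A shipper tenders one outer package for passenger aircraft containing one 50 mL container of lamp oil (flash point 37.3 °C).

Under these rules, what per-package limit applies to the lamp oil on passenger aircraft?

Forbidden

The lamp oil has flash point 37.3 °C, which is ≤ 60.5 °C, so it is Code DG6 (Flammable Liquid).
The passenger aircraft limit for Code DG6 is Forbidden.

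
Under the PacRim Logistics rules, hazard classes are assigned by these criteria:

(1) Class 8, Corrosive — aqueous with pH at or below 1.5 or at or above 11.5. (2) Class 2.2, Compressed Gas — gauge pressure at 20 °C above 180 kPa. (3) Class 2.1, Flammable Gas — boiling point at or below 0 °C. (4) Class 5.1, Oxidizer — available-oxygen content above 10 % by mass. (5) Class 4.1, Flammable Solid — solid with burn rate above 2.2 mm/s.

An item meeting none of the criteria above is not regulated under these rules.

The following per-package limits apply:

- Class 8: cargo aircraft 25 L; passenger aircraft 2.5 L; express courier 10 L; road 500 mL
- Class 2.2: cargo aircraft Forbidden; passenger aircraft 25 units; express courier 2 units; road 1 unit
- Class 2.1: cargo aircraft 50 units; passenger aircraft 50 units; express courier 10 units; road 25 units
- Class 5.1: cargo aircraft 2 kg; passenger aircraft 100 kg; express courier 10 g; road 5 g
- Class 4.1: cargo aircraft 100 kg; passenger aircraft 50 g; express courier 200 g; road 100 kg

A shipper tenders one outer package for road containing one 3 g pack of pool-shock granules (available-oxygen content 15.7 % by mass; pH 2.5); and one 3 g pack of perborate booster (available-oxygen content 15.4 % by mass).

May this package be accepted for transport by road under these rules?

Pool-shock granules: available-oxygen content 15.7 % by mass > 10 % by mass → Class 5.1 (Oxidizer).
Perborate booster: available-oxygen content 15.4 % by mass > 10 % by mass → Class 5.1 (Oxidizer).
Class 5.1 net quantity: 3 g + 3 g = 6 g.
6 g exceeds the road limit of 5 g for Class 5.1.

No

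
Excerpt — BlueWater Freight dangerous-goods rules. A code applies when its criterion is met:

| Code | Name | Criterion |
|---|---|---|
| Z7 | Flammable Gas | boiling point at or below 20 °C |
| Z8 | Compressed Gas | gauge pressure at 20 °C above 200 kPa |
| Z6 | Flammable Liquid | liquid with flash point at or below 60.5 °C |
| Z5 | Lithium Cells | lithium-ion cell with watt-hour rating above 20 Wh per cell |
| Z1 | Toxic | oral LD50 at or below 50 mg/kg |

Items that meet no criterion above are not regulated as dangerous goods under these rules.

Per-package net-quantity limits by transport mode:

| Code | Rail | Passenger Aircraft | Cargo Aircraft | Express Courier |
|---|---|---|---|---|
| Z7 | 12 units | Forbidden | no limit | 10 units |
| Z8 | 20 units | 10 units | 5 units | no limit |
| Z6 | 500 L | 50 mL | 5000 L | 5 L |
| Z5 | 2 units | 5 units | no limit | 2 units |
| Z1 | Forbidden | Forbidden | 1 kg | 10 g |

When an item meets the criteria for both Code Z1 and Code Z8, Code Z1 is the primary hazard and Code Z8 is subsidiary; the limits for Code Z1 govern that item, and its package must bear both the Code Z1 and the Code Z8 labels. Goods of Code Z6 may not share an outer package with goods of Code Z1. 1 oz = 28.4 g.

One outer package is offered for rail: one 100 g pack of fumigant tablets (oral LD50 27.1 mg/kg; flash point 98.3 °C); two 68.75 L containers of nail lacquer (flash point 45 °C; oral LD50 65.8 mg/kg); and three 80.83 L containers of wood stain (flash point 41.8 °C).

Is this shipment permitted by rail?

Fumigant tablets: oral LD50 27.1 mg/kg ≤ 50 mg/kg → Code Z1 (Toxic).
Flash point 45 °C meets the Code Z6 criterion (Flammable Liquid), so the nail lacquer is Code Z6.
Flash point 41.8 °C meets the Code Z6 criterion (Flammable Liquid), so the wood stain is Code Z6.
Code Z6 net quantity: (two 68.75 L containers = 137.5 L) + (three 80.83 L containers = 242.49 L) = 379.99 L.
379.99 L ≤ 500 L (rail limit, Code Z6) — within limit.
Code Z1 quantity: 100 g.
Code Z1 is Forbidden by rail.
Code Z6 and Code Z1 may not share an outer package.

No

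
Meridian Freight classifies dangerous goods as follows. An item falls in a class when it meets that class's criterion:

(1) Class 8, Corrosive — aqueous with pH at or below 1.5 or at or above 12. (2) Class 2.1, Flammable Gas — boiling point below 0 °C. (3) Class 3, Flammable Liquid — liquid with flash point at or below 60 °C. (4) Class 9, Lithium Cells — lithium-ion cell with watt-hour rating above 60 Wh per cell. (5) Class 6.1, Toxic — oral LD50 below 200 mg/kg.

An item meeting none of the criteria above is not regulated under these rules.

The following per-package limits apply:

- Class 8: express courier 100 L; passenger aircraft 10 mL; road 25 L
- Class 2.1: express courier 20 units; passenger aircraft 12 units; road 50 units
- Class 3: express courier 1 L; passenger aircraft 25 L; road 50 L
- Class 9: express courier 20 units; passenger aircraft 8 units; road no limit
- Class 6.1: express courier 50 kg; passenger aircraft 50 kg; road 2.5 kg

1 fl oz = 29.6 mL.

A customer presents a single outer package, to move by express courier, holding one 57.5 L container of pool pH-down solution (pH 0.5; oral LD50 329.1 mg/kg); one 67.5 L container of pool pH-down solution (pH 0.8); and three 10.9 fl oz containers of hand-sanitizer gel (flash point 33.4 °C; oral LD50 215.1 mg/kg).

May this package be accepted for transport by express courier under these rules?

With pH 0.5 (≤ 1.5), the pool pH-down solution falls in Class 8.
The pool pH-down solution has pH 0.8, which is ≤ 1.5, so it is Class 8 (Corrosive).
The hand-sanitizer gel has flash point 33.4 °C, which is ≤ 60 °C, so it is Class 3 (Flammable Liquid).
Class 8 net quantity: 57.5 L + 67.5 L = 125 L.
That exceeds the Class 8 express courier limit of 100 L.
Class 3 quantity: three 10.9 fl oz containers = 967.92 mL.
967.92 mL is within the express courier limit of 1 L for Class 3.

No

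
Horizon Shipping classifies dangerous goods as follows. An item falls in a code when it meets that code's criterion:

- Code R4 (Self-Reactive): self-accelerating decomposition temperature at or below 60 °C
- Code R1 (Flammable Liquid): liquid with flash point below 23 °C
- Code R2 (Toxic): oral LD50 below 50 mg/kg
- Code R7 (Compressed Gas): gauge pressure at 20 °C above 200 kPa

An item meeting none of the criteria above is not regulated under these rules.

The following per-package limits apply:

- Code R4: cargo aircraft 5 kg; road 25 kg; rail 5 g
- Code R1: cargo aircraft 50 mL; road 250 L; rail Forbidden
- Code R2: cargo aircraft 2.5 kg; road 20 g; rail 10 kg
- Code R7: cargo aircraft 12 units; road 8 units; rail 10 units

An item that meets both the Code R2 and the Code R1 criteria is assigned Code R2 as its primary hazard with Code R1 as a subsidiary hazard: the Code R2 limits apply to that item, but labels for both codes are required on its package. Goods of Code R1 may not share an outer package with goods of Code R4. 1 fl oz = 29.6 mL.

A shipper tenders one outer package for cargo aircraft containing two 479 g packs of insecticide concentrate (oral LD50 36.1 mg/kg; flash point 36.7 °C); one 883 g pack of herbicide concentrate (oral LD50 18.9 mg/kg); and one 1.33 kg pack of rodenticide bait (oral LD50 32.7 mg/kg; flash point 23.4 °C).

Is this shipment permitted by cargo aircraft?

Insecticide concentrate: oral LD50 36.1 mg/kg < 50 mg/kg → Code R2 (Toxic).
The herbicide concentrate has oral LD50 18.9 mg/kg, which is < 50 mg/kg, so it is Code R2 (Toxic).
The rodenticide bait has oral LD50 32.7 mg/kg, which is < 50 mg/kg, so it is Code R2 (Toxic).
Total Code R2: (two 479 g packs = 958 g) + 883 g + 1.33 kg = 3.171 kg.
That exceeds the Code R2 cargo aircraft limit of 2.5 kg.

No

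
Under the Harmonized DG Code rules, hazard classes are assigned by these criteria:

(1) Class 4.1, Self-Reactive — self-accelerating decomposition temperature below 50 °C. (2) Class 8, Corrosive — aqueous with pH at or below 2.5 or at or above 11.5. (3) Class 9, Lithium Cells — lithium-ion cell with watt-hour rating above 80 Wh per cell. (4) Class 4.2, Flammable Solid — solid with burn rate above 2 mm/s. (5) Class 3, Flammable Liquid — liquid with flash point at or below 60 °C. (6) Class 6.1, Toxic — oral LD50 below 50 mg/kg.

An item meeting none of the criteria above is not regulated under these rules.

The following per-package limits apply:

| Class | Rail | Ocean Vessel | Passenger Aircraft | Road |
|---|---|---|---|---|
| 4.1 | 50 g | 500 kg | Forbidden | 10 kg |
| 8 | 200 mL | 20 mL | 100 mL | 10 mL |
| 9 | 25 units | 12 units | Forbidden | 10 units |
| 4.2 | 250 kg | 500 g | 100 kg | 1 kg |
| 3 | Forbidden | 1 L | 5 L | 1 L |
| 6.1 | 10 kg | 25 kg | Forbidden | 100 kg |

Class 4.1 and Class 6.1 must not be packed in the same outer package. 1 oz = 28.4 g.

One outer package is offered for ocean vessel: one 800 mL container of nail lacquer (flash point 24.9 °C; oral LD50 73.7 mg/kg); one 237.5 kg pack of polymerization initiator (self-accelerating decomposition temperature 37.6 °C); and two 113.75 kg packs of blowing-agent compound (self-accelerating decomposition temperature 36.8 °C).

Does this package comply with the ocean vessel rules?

The nail lacquer has flash point 24.9 °C, which is ≤ 60 °C, so it is Class 3 (Flammable Liquid).
Self-accelerating decomposition temperature 37.6 °C meets the Class 4.1 criterion (Self-Reactive), so the polymerization initiator is Class 4.1.
With self-accelerating decomposition temperature 36.8 °C (< 50 °C), the blowing-agent compound falls in Class 4.1.
Class 4.1 net quantity: 237.5 kg + (two 113.75 kg packs = 227.5 kg) = 465 kg.
465 kg is within the ocean vessel limit of 500 kg for Class 4.1.
Class 3 quantity: 800 mL.
800 mL ≤ 1 L (ocean vessel limit, Class 3) — within limit.
The segregation rule (Class 4.1 with Class 6.1) does not apply to Class 4.1 with Class 3.
Every hazard class is within its ocean vessel limit and no segregation rule is violated.

Yes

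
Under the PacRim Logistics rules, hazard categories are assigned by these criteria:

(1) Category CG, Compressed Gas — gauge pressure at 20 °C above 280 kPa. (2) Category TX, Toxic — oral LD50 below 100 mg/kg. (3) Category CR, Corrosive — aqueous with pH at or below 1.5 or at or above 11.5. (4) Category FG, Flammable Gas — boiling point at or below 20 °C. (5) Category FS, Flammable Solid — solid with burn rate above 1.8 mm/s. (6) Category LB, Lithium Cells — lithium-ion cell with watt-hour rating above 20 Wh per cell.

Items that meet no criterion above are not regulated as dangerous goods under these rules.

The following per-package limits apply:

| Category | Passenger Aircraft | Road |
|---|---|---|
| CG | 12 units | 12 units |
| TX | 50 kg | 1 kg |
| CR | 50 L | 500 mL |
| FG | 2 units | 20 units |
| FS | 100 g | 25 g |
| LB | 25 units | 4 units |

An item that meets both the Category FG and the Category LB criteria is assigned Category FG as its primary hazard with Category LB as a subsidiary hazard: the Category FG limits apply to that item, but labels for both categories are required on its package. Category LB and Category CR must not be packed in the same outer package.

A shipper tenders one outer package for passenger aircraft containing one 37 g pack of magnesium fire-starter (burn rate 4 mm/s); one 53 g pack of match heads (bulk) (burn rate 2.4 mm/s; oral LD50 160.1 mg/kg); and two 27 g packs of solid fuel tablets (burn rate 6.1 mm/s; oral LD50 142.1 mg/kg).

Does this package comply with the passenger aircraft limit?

No

The magnesium fire-starter has burn rate 4 mm/s, which is > 1.8 mm/s, so it is Category FS (Flammable Solid).
The match heads (bulk) have burn rate 2.4 mm/s, which is > 1.8 mm/s, so they are Category FS (Flammable Solid).
Burn rate 6.1 mm/s meets the Category FS criterion (Flammable Solid), so the solid fuel tablets are Category FS.
Category FS net quantity: 37 g + 53 g + (two 27 g packs = 54 g) = 144 g.
144 g exceeds the passenger aircraft limit of 100 g for Category FS.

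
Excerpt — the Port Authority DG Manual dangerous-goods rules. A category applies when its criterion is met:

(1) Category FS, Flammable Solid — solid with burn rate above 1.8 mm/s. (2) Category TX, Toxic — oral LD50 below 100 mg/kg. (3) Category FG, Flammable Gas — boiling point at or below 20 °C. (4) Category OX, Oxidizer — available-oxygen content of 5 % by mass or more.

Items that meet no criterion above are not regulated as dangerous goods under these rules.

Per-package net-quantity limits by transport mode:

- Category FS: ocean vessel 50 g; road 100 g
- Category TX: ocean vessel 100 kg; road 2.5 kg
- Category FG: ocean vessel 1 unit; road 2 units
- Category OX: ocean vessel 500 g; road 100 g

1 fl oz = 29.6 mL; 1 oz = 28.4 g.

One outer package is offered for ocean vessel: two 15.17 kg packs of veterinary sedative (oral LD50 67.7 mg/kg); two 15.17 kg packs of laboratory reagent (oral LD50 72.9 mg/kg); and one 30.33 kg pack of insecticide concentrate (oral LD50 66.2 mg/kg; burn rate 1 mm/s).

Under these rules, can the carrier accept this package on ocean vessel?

Veterinary sedative: oral LD50 67.7 mg/kg < 100 mg/kg → Category TX (Toxic).
With oral LD50 72.9 mg/kg (< 100 mg/kg), the laboratory reagent falls in Category TX.
Oral LD50 66.2 mg/kg meets the Category TX criterion (Toxic), so the insecticide concentrate is Category TX.
Total Category TX: (two 15.17 kg packs = 30.34 kg) + (two 15.17 kg packs = 30.34 kg) + 30.33 kg = 91.01 kg.
91.01 kg ≤ 100 kg (ocean vessel limit, Category TX) — within limit.

Yes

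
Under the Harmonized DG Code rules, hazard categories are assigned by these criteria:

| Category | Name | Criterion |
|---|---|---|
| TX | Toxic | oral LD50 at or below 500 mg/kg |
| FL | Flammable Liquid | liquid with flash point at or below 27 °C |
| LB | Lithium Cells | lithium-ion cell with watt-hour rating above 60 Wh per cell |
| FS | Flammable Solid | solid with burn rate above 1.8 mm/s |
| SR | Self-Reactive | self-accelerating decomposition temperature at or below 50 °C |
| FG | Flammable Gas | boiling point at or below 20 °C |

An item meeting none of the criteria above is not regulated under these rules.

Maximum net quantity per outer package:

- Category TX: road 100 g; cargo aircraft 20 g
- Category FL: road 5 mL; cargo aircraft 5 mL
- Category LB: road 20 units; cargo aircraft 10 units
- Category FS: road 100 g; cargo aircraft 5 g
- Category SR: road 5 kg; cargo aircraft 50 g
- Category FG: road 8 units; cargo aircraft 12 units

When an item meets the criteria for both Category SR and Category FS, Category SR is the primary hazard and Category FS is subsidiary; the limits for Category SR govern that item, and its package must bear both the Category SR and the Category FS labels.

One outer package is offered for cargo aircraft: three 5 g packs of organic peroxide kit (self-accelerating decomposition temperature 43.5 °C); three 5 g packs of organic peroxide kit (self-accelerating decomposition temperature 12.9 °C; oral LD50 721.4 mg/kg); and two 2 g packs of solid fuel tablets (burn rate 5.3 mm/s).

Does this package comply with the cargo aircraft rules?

Yes

With self-accelerating decomposition temperature 43.5 °C (≤ 50 °C), the organic peroxide kit falls in Category SR.
The organic peroxide kit has self-accelerating decomposition temperature 12.9 °C, which is ≤ 50 °C, so it is Category SR (Self-Reactive).
With burn rate 5.3 mm/s (> 1.8 mm/s), the solid fuel tablets fall in Category FS.
Category SR net quantity: (three 5 g packs = 15 g) + (three 5 g packs = 15 g) = 30 g.
That is within the Category SR cargo aircraft limit of 50 g.
Category FS quantity: two 2 g packs = 4 g.
4 g ≤ 5 g (cargo aircraft limit, Category FS) — within limit.
Every hazard category is within its cargo aircraft limit and no segregation rule is violated.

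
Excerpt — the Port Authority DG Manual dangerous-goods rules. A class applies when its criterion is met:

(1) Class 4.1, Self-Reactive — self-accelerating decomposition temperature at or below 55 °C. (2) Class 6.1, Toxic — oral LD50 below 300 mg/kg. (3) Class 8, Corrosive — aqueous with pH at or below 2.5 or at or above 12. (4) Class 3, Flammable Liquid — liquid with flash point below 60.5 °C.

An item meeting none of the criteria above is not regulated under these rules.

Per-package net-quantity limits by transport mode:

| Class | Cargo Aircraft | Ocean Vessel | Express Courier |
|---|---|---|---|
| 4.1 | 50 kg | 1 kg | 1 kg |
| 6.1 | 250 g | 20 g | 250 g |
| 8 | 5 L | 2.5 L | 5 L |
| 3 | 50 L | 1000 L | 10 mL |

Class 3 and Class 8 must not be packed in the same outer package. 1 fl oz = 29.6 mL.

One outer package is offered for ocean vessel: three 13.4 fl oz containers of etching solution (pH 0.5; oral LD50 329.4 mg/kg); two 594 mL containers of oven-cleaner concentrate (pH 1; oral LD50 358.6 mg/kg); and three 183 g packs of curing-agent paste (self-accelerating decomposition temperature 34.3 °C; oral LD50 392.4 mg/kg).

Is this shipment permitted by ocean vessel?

Yes

With pH 0.5 (≤ 2.5), the etching solution falls in Class 8.
The oven-cleaner concentrate has pH 1, which is ≤ 2.5, so it is Class 8 (Corrosive).
With self-accelerating decomposition temperature 34.3 °C (≤ 55 °C), the curing-agent paste falls in Class 4.1.
Class 8 net quantity: (three 13.4 fl oz containers = 1189.92 mL) + (two 594 mL containers = 1.188 L) = 2377.92 mL.
That is within the Class 8 ocean vessel limit of 2.5 L.
Class 4.1 quantity: three 183 g packs = 549 g.
That is within the Class 4.1 ocean vessel limit of 1 kg.
The segregation rule (Class 3 with Class 8) does not apply to Class 8 with Class 4.1.
Every hazard class is within its ocean vessel limit and no segregation rule is violated.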